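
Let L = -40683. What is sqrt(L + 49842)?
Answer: sqrt(9159) ≈ 95.703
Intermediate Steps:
sqrt(L + 49842) = sqrt(-40683 + 49842) = sqrt(9159)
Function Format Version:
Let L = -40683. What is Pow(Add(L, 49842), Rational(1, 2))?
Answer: Pow(9159, Rational(1, 2)) ≈ 95.703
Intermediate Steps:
Pow(Add(L, 49842), Rational(1, 2)) = Pow(Add(-40683, 49842), Rational(1, 2)) = Pow(9159, Rational(1, 2))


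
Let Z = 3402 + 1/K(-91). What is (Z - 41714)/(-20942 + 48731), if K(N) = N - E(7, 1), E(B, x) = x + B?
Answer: -3792889/2751111 ≈ -1.3787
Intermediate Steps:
E(B, x) = B + x
K(N) = -8 + N (K(N) = N - (7 + 1) = N - 1*8 = N - 8 = -8 + N)
Z = 336797/99 (Z = 3402 + 1/(-8 - 91) = 3402 + 1/(-99) = 3402 - 1/99 = 336797/99 ≈ 3402.0)
(Z - 41714)/(-20942 + 48731) = (336797/99 - 41714)/(-20942 + 48731) = -3792889/99/27789 = -3792889/99*1/27789 = -3792889/2751111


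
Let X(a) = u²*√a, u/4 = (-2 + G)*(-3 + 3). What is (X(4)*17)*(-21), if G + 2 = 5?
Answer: 0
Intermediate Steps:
G = 3 (G = -2 + 5 = 3)
u = 0 (u = 4*((-2 + 3)*(-3 + 3)) = 4*(1*0) = 4*0 = 0)
X(a) = 0 (X(a) = 0²*√a = 0*√a = 0)
(X(4)*17)*(-21) = (0*17)*(-21) = 0*(-21) = 0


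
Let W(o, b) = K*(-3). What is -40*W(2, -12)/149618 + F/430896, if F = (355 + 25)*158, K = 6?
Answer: 580831865/4029362358 ≈ 0.14415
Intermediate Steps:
W(o, b) = -18 (W(o, b) = 6*(-3) = -18)
F = 60040 (F = 380*158 = 60040)
-40*W(2, -12)/149618 + F/430896 = -40*(-18)/149618 + 60040/430896 = 720*(1/149618) + 60040*(1/430896) = 360/74809 + 7505/53862 = 580831865/4029362358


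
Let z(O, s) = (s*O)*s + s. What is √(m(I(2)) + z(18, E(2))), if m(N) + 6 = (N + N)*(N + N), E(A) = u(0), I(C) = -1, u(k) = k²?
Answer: I*√2 ≈ 1.4142*I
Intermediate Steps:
E(A) = 0 (E(A) = 0² = 0)
z(O, s) = s + O*s² (z(O, s) = (O*s)*s + s = O*s² + s = s + O*s²)
m(N) = -6 + 4*N² (m(N) = -6 + (N + N)*(N + N) = -6 + (2*N)*(2*N) = -6 + 4*N²)
√(m(I(2)) + z(18, E(2))) = √((-6 + 4*(-1)²) + 0*(1 + 18*0)) = √((-6 + 4*1) + 0*(1 + 0)) = √((-6 + 4) + 0*1) = √(-2 + 0) = √(-2) = I*√2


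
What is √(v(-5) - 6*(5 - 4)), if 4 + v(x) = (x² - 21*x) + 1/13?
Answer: √20293/13 ≈ 10.958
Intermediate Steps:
v(x) = -51/13 + x² - 21*x (v(x) = -4 + ((x² - 21*x) + 1/13) = -4 + (1/13 + x² - 21*x) = -51/13 + x² - 21*x)
√(v(-5) - 6*(5 - 4)) = √((-51/13 + (-5)² - 21*(-5)) - 6*(5 - 4)) = √((-51/13 + 25 + 105) - 6*1) = √(1639/13 - 6) = √(1561/13) = √20293/13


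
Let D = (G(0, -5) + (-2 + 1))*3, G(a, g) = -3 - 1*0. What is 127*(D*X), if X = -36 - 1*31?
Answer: 102108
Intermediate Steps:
G(a, g) = -3 (G(a, g) = -3 + 0 = -3)
D = -12 (D = (-3 + (-2 + 1))*3 = (-3 - 1)*3 = -4*3 = -12)
X = -67 (X = -36 - 31 = -67)
127*(D*X) = 127*(-12*(-67)) = 127*804 = 102108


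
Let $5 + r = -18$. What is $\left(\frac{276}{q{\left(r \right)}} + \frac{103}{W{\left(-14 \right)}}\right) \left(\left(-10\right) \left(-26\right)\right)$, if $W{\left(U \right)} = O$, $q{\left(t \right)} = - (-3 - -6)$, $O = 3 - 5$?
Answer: $-37310$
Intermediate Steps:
$r = -23$ ($r = -5 - 18 = -23$)
$O = -2$ ($O = 3 - 5 = -2$)
$q{\left(t \right)} = -3$ ($q{\left(t \right)} = - (-3 + 6) = \left(-1\right) 3 = -3$)
$W{\left(U \right)} = -2$
$\left(\frac{276}{q{\left(r \right)}} + \frac{103}{W{\left(-14 \right)}}\right) \left(\left(-10\right) \left(-26\right)\right) = \left(\frac{276}{-3} + \frac{103}{-2}\right) \left(\left(-10\right) \left(-26\right)\right) = \left(276 \left(- \frac{1}{3}\right) + 103 \left(- \frac{1}{2}\right)\right) 260 = \left(-92 - \frac{103}{2}\right) 260 = \left(- \frac{287}{2}\right) 260 = -37310$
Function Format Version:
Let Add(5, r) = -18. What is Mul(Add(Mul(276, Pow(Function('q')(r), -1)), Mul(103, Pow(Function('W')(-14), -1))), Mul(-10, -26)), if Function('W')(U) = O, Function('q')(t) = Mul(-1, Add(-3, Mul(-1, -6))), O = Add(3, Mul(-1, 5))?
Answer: -37310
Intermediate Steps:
r = -23 (r = Add(-5, -18) = -23)
O = -2 (O = Add(3, -5) = -2)
Function('q')(t) = -3 (Function('q')(t) = Mul(-1, Add(-3, 6)) = Mul(-1, 3) = -3)
Function('W')(U) = -2
Mul(Add(Mul(276, Pow(Function('q')(r), -1)), Mul(103, Pow(Function('W')(-14), -1))), Mul(-10, -26)) = Mul(Add(Mul(276, Pow(-3, -1)), Mul(103, Pow(-2, -1))), Mul(-10, -26)) = Mul(Add(Mul(276, Rational(-1, 3)), Mul(103, Rational(-1, 2))), 260) = Mul(Add(-92, Rational(-103, 2)), 260) = Mul(Rational(-287, 2), 260) = -37310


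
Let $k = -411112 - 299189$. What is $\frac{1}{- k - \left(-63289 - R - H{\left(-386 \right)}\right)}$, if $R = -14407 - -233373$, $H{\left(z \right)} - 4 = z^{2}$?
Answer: $\frac{1}{1141556} \approx 8.76 \cdot 10^{-7}$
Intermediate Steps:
$H{\left(z \right)} = 4 + z^{2}$
$R = 218966$ ($R = -14407 + 233373 = 218966$)
$k = -710301$ ($k = -411112 - 299189 = -710301$)
$\frac{1}{- k - \left(-63289 - R - H{\left(-386 \right)}\right)} = \frac{1}{\left(-1\right) \left(-710301\right) + \left(218966 - \left(-63289 - \left(4 + \left(-386\right)^{2}\right)\right)\right)} = \frac{1}{710301 + \left(218966 - \left(-63289 - \left(4 + 148996\right)\right)\right)} = \frac{1}{710301 + \left(218966 - \left(-63289 - 149000\right)\right)} = \frac{1}{710301 + \left(218966 - -212289\right)} = \frac{1}{710301 + \left(218966 + 212289\right)} = \frac{1}{710301 + 431255} = \frac{1}{1141556}$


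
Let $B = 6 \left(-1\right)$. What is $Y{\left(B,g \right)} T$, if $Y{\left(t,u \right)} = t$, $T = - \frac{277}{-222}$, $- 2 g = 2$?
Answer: $- \frac{277}{37} \approx -7.4865$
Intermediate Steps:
$g = -1$ ($g = \left(- \frac{1}{2}\right) 2 = -1$)
$B = -6$
$T = \frac{277}{222}$ ($T = \left(-277\right) \left(- \frac{1}{222}\right) = \frac{277}{222} \approx 1.2477$)
$Y{\left(B,g \right)} T = \left(-6\right) \frac{277}{222} = - \frac{277}{37}$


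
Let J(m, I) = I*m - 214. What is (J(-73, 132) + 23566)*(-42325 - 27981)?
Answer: -964317096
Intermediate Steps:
J(m, I) = -214 + I*m
(J(-73, 132) + 23566)*(-42325 - 27981) = ((-214 + 132*(-73)) + 23566)*(-42325 - 27981) = ((-214 - 9636) + 23566)*(-70306) = (-9850 + 23566)*(-70306) = 13716*(-70306) = -964317096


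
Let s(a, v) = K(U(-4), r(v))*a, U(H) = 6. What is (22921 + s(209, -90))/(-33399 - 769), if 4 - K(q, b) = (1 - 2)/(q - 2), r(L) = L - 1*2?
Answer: -95237/136672 ≈ -0.69683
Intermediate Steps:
r(L) = -2 + L (r(L) = L - 2 = -2 + L)
K(q, b) = 4 + 1/(-2 + q) (K(q, b) = 4 - (1 - 2)/(q - 2) = 4 - (-1)/(-2 + q) = 4 + 1/(-2 + q))
s(a, v) = 17*a/4 (s(a, v) = ((-7 + 4*6)/(-2 + 6))*a = ((-7 + 24)/4)*a = ((1/4)*17)*a = 17*a/4)
(22921 + s(209, -90))/(-33399 - 769) = (22921 + (17/4)*209)/(-33399 - 769) = (22921 + 3553/4)/(-34168) = (95237/4)*(-1/34168) = -95237/136672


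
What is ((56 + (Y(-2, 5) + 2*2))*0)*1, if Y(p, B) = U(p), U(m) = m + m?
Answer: 0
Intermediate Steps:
U(m) = 2*m
Y(p, B) = 2*p
((56 + (Y(-2, 5) + 2*2))*0)*1 = ((56 + (2*(-2) + 2*2))*0)*1 = ((56 + (-4 + 4))*0)*1 = ((56 + 0)*0)*1 = (56*0)*1 = 0*1 = 0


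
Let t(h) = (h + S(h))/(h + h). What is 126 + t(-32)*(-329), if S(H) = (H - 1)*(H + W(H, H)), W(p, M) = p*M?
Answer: -168322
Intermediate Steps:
W(p, M) = M*p
S(H) = (-1 + H)*(H + H**2) (S(H) = (H - 1)*(H + H*H) = (-1 + H)*(H + H**2))
t(h) = h**2/2 (t(h) = (h + (h**3 - h))/(h + h) = h**3/((2*h)) = h**3*(1/(2*h)) = h**2/2)
126 + t(-32)*(-329) = 126 + ((1/2)*(-32)**2)*(-329) = 126 + ((1/2)*1024)*(-329) = 126 + 512*(-329) = 126 - 168448 = -168322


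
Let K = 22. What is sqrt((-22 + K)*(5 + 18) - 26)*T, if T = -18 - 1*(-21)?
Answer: 3*I*sqrt(26) ≈ 15.297*I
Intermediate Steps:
T = 3 (T = -18 + 21 = 3)
sqrt((-22 + K)*(5 + 18) - 26)*T = sqrt((-22 + 22)*(5 + 18) - 26)*3 = sqrt(0*23 - 26)*3 = sqrt(0 - 26)*3 = sqrt(-26)*3 = (I*sqrt(26))*3 = 3*I*sqrt(26)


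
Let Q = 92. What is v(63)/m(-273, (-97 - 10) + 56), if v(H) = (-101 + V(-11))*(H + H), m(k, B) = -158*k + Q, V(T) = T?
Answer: -7056/21613 ≈ -0.32647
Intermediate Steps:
m(k, B) = 92 - 158*k (m(k, B) = -158*k + 92 = 92 - 158*k)
v(H) = -224*H (v(H) = (-101 - 11)*(H + H) = -224*H)
v(63)/m(-273, (-97 - 10) + 56) = (-224*63)/(92 - 158*(-273)) = -14112/(92 + 43134) = -14112/43226 = -14112*1/43226 = -7056/21613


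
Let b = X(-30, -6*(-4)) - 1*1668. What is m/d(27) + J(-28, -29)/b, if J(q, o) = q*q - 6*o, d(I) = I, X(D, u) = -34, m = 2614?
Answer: 2211581/22977 ≈ 96.252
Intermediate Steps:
b = -1702 (b = -34 - 1*1668 = -34 - 1668 = -1702)
J(q, o) = q**2 - 6*o
m/d(27) + J(-28, -29)/b = 2614/27 + ((-28)**2 - 6*(-29))/(-1702) = 2614*(1/27) + (784 + 174)*(-1/1702) = 2614/27 + 958*(-1/1702) = 2614/27 - 479/851 = 2211581/22977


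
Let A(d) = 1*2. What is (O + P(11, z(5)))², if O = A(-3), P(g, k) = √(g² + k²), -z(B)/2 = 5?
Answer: (2 + √221)² ≈ 284.46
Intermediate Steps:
z(B) = -10 (z(B) = -2*5 = -10)
A(d) = 2
O = 2
(O + P(11, z(5)))² = (2 + √(11² + (-10)²))² = (2 + √(121 + 100))² = (2 + √221)²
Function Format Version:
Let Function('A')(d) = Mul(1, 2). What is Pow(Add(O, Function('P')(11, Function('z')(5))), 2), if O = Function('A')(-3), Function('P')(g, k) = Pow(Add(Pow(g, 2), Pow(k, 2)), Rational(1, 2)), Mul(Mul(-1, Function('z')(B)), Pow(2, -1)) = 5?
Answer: Pow(Add(2, Pow(221, Rational(1, 2))), 2) ≈ 284.46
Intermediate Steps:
Function('z')(B) = -10 (Function('z')(B) = Mul(-2, 5) = -10)
Function('A')(d) = 2
O = 2
Pow(Add(O, Function('P')(11, Function('z')(5))), 2) = Pow(Add(2, Pow(Add(Pow(11, 2), Pow(-10, 2)), Rational(1, 2))), 2) = Pow(Add(2, Pow(Add(121, 100), Rational(1, 2))), 2) = Pow(Add(2, Pow(221, Rational(1, 2))), 2)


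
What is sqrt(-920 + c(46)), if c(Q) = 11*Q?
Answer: 3*I*sqrt(46) ≈ 20.347*I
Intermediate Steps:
sqrt(-920 + c(46)) = sqrt(-920 + 11*46) = sqrt(-920 + 506) = sqrt(-414) = 3*I*sqrt(46)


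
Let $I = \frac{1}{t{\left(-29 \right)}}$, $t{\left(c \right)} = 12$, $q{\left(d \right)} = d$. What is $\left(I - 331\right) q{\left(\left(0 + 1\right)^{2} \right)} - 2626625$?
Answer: $- \frac{31523471}{12} \approx -2.627 \cdot 10^{6}$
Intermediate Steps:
$I = \frac{1}{12} \approx 0.083333$
$\left(I - 331\right) q{\left(\left(0 + 1\right)^{2} \right)} - 2626625 = \left(\frac{1}{12} - 331\right) \left(0 + 1\right)^{2} - 2626625 = - \frac{3971 \cdot 1^{2}}{12} - 2626625 = \left(- \frac{3971}{12}\right) 1 - 2626625 = - \frac{3971}{12} - 2626625 = - \frac{31523471}{12}$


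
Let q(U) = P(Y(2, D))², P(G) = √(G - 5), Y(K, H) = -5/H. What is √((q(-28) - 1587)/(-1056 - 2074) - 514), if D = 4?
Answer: 3*I*√2235830990/6260 ≈ 22.66*I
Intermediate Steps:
P(G) = √(-5 + G)
q(U) = -25/4 (q(U) = (√(-5 - 5/4))² = (√(-25/4))² = (5*I/2)² = -25/4)
√((q(-28) - 1587)/(-1056 - 2074) - 514) = √((-25/4 - 1587)/(-1056 - 2074) - 514) = √(-6373/4/(-3130) - 514) = √(-6373/4*(-1/3130) - 514) = √(6373/12520 - 514) = √(-6428907/12520) = 3*I*√2235830990/6260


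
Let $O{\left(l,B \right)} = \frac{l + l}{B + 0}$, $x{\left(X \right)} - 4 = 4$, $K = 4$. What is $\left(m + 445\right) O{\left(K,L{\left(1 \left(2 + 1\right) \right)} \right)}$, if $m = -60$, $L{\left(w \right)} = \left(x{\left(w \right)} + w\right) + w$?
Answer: $220$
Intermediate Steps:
$x{\left(X \right)} = 8$ ($x{\left(X \right)} = 4 + 4 = 8$)
$L{\left(w \right)} = 8 + 2 w$ ($L{\left(w \right)} = \left(8 + w\right) + w = 8 + 2 w$)
$O{\left(l,B \right)} = \frac{2 l}{B}$
$\left(m + 445\right) O{\left(K,L{\left(1 \left(2 + 1\right) \right)} \right)} = \left(-60 + 445\right) 2 \cdot 4 \frac{1}{8 + 2 \cdot 1 \left(2 + 1\right)} = 385 \cdot 2 \cdot 4 \frac{1}{8 + 2 \cdot 1 \cdot 3} = 385 \cdot 2 \cdot 4 \frac{1}{8 + 2 \cdot 3} = 385 \cdot 2 \cdot 4 \frac{1}{8 + 6} = 385 \cdot 2 \cdot 4 \cdot \frac{1}{14} = 385 \cdot \frac{4}{7} = 220$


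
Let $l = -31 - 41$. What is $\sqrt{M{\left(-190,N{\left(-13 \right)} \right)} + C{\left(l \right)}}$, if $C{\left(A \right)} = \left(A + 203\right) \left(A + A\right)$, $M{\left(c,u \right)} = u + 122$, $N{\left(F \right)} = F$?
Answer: $11 i \sqrt{155} \approx 136.95 i$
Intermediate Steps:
$M{\left(c,u \right)} = 122 + u$
$l = -72$ ($l = -31 - 41 = -72$)
$C{\left(A \right)} = 2 A \left(203 + A\right)$ ($C{\left(A \right)} = \left(203 + A\right) 2 A = 2 A \left(203 + A\right)$)
$\sqrt{M{\left(-190,N{\left(-13 \right)} \right)} + C{\left(l \right)}} = \sqrt{\left(122 - 13\right) + 2 \left(-72\right) \left(203 - 72\right)} = \sqrt{109 + 2 \left(-72\right) 131} = \sqrt{109 - 18864} = \sqrt{-18755} = 11 i \sqrt{155}$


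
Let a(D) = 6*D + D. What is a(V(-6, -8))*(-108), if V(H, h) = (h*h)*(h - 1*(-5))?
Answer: 145152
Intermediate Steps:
V(H, h) = h²*(5 + h) (V(H, h) = h²*(h + 5) = h²*(5 + h))
a(D) = 7*D
a(V(-6, -8))*(-108) = (7*((-8)²*(5 - 8)))*(-108) = (7*(64*(-3)))*(-108) = (7*(-192))*(-108) = -1344*(-108) = 145152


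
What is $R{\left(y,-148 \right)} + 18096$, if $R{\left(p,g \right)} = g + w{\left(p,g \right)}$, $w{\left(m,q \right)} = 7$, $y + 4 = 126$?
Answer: $17955$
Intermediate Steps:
$y = 122$ ($y = -4 + 126 = 122$)
$R{\left(p,g \right)} = 7 + g$ ($R{\left(p,g \right)} = g + 7 = 7 + g$)
$R{\left(y,-148 \right)} + 18096 = \left(7 - 148\right) + 18096 = -141 + 18096 = 17955$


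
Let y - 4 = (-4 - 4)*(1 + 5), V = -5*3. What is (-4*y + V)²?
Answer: 25921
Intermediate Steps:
V = -15
y = -44 (y = 4 + (-4 - 4)*(1 + 5) = 4 - 8*6 = 4 - 48 = -44)
(-4*y + V)² = (-4*(-44) - 15)² = (176 - 15)² = 161² = 25921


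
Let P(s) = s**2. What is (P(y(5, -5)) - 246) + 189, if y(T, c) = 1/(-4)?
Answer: -911/16 ≈ -56.938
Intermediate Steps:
y(T, c) = -1/4
(P(y(5, -5)) - 246) + 189 = ((-1/4)**2 - 246) + 189 = (1/16 - 246) + 189 = -3935/16 + 189 = -911/16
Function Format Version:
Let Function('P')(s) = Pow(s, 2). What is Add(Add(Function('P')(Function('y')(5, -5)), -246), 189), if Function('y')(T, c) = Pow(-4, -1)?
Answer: Rational(-911, 16) ≈ -56.938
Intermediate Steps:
Function('y')(T, c) = Rational(-1, 4)
Add(Add(Function('P')(Function('y')(5, -5)), -246), 189) = Add(Add(Pow(Rational(-1, 4), 2), -246), 189) = Add(Add(Rational(1, 16), -246), 189) = Add(Rational(-3935, 16), 189) = Rational(-911, 16)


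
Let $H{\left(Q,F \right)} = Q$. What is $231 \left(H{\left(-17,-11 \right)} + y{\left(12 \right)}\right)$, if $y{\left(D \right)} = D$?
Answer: $-1155$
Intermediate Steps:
$231 \left(H{\left(-17,-11 \right)} + y{\left(12 \right)}\right) = 231 \left(-17 + 12\right) = 231 \left(-5\right) = -1155$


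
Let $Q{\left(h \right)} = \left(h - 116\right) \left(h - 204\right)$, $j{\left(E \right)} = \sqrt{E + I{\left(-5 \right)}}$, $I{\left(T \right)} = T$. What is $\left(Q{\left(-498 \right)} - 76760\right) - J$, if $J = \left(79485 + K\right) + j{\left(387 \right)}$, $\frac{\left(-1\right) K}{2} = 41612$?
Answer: $358007 - \sqrt{382} \approx 3.5799 \cdot 10^{5}$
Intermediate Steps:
$K = -83224$ ($K = \left(-2\right) 41612 = -83224$)
$j{\left(E \right)} = \sqrt{-5 + E}$ ($j{\left(E \right)} = \sqrt{E - 5} = \sqrt{-5 + E}$)
$Q{\left(h \right)} = \left(-204 + h\right) \left(-116 + h\right)$ ($Q{\left(h \right)} = \left(-116 + h\right) \left(-204 + h\right) = \left(-204 + h\right) \left(-116 + h\right)$)
$J = -3739 + \sqrt{382}$ ($J = \left(79485 - 83224\right) + \sqrt{-5 + 387} = -3739 + \sqrt{382} \approx -3719.5$)
$\left(Q{\left(-498 \right)} - 76760\right) - J = \left(\left(23664 + \left(-498\right)^{2} - -159360\right) - 76760\right) - \left(-3739 + \sqrt{382}\right) = \left(\left(23664 + 248004 + 159360\right) - 76760\right) + \left(3739 - \sqrt{382}\right) = \left(431028 - 76760\right) + \left(3739 - \sqrt{382}\right) = 354268 + \left(3739 - \sqrt{382}\right) = 358007 - \sqrt{382}$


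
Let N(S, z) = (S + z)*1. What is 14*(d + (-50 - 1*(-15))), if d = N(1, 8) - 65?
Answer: -1274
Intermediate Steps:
N(S, z) = S + z
d = -56 (d = (1 + 8) - 65 = 9 - 65 = -56)
14*(d + (-50 - 1*(-15))) = 14*(-56 + (-50 - 1*(-15))) = 14*(-56 + (-50 + 15)) = 14*(-56 - 35) = 14*(-91) = -1274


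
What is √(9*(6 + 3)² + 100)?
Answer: √829 ≈ 28.792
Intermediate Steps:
√(9*(6 + 3)² + 100) = √(9*9² + 100) = √(9*81 + 100) = √(729 + 100) = √829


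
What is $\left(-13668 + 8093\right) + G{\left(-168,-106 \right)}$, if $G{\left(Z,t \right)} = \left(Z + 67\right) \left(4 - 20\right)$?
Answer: $-3959$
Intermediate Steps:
$G{\left(Z,t \right)} = -1072 - 16 Z$ ($G{\left(Z,t \right)} = \left(67 + Z\right) \left(-16\right) = -1072 - 16 Z$)
$\left(-13668 + 8093\right) + G{\left(-168,-106 \right)} = \left(-13668 + 8093\right) - -1616 = -5575 + \left(-1072 + 2688\right) = -5575 + 1616 = -3959$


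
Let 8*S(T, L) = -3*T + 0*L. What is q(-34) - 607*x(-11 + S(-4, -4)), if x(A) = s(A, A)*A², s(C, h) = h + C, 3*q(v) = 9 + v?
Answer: 12490139/12 ≈ 1.0408e+6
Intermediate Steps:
q(v) = 3 + v/3 (q(v) = (9 + v)/3 = 3 + v/3)
S(T, L) = -3*T/8 (S(T, L) = (-3*T + 0*L)/8 = (-3*T + 0)/8 = (-3*T)/8 = -3*T/8)
s(C, h) = C + h
x(A) = 2*A³ (x(A) = (A + A)*A² = (2*A)*A² = 2*A³)
q(-34) - 607*x(-11 + S(-4, -4)) = (3 + (⅓)*(-34)) - 1214*(-11 - 3/8*(-4))³ = (3 - 34/3) - 1214*(-11 + 3/2)³ = -25/3 - 1214*(-19/2)³ = -25/3 - 1214*(-6859)/8 = -25/3 - 607*(-6859/4) = -25/3 + 4163413/4 = 12490139/12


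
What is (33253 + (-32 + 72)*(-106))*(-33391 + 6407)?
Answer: -782886792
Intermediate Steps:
(33253 + (-32 + 72)*(-106))*(-33391 + 6407) = (33253 + 40*(-106))*(-26984) = (33253 - 4240)*(-26984) = 29013*(-26984) = -782886792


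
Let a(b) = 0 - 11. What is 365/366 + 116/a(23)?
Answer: -38441/4026 ≈ -9.5482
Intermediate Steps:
a(b) = -11
365/366 + 116/a(23) = 365/366 + 116/(-11) = 365*(1/366) + 116*(-1/11) = 365/366 - 116/11 = -38441/4026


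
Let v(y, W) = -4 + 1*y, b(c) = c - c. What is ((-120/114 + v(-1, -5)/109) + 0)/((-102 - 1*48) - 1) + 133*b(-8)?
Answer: 2275/312721 ≈ 0.0072749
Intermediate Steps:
b(c) = 0
v(y, W) = -4 + y
((-120/114 + v(-1, -5)/109) + 0)/((-102 - 1*48) - 1) + 133*b(-8) = ((-120/114 + (-4 - 1)/109) + 0)/((-102 - 1*48) - 1) + 133*0 = ((-120*1/114 - 5*1/109) + 0)/((-102 - 48) - 1) + 0 = ((-20/19 - 5/109) + 0)/(-150 - 1) + 0 = (-2275/2071 + 0)/(-151) + 0 = -2275/2071*(-1/151) + 0 = 2275/312721 + 0 = 2275/312721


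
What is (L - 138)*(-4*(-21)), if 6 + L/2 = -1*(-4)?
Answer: -11928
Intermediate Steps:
L = -4 (L = -12 + 2*(-1*(-4)) = -12 + 2*4 = -12 + 8 = -4)
(L - 138)*(-4*(-21)) = (-4 - 138)*(-4*(-21)) = -142*84 = -11928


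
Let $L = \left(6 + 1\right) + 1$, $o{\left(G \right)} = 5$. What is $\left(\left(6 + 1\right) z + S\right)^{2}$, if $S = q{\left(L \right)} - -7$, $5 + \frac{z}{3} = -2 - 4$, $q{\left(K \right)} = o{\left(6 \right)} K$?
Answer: $33856$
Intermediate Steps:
$L = 8$ ($L = 7 + 1 = 8$)
$q{\left(K \right)} = 5 K$
$z = -33$ ($z = -15 + 3 \left(-2 - 4\right) = -15 + 3 \left(-6\right) = -15 - 18 = -33$)
$S = 47$ ($S = 5 \cdot 8 - -7 = 40 + 7 = 47$)
$\left(\left(6 + 1\right) z + S\right)^{2} = \left(\left(6 + 1\right) \left(-33\right) + 47\right)^{2} = \left(7 \left(-33\right) + 47\right)^{2} = \left(-231 + 47\right)^{2} = \left(-184\right)^{2} = 33856$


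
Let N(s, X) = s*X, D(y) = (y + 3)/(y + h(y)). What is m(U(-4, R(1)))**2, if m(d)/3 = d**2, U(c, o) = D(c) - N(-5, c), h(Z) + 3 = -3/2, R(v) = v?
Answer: 117465223824/83521 ≈ 1.4064e+6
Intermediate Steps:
h(Z) = -9/2 (h(Z) = -3 - 3/2 = -9/2)
D(y) = (3 + y)/(-9/2 + y) (D(y) = (y + 3)/(y - 9/2) = (3 + y)/(-9/2 + y))
N(s, X) = X*s
U(c, o) = 5*c + 2*(3 + c)/(-9 + 2*c) (U(c, o) = 2*(3 + c)/(-9 + 2*c) - c*(-5) = 2*(3 + c)/(-9 + 2*c) - (-5)*c = 2*(3 + c)/(-9 + 2*c) + 5*c = 5*c + 2*(3 + c)/(-9 + 2*c))
m(d) = 3*d**2
m(U(-4, R(1)))**2 = (3*((6 - 43*(-4) + 10*(-4)**2)/(-9 + 2*(-4)))**2)**2 = (3*((6 + 172 + 10*16)/(-9 - 8))**2)**2 = (3*((6 + 172 + 160)/(-17))**2)**2 = (3*(-1/17*338)**2)**2 = (3*(-338/17)**2)**2 = (3*(114244/289))**2 = (342732/289)**2 = 117465223824/83521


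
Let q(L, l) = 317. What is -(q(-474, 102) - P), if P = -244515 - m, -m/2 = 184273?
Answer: 123714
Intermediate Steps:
m = -368546 (m = -2*184273 = -368546)
P = 124031 (P = -244515 - 1*(-368546) = -244515 + 368546 = 124031)
-(q(-474, 102) - P) = -(317 - 1*124031) = -(317 - 124031) = -1*(-123714) = 123714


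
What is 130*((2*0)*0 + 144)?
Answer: 18720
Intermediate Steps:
130*((2*0)*0 + 144) = 130*(0*0 + 144) = 130*(0 + 144) = 130*144 = 18720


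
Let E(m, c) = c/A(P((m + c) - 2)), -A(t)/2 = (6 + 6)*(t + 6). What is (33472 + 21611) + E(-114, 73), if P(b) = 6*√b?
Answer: 349005815/6336 + 73*I*√43/6336 ≈ 55083.0 + 0.075551*I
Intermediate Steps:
A(t) = -144 - 24*t (A(t) = -2*(6 + 6)*(t + 6) = -24*(6 + t) = -2*(72 + 12*t) = -144 - 24*t)
E(m, c) = c/(-144 - 144*√(-2 + c + m)) (E(m, c) = c/(-144 - 144*√((m + c) - 2)) = c/(-144 - 144*√((c + m) - 2)) = c/(-144 - 144*√(-2 + c + m)))
(33472 + 21611) + E(-114, 73) = (33472 + 21611) - 1*73/(144 + 144*√(-2 + 73 - 114)) = 55083 - 1*73/(144 + 144*√(-43)) = 55083 - 1*73/(144 + 144*(I*√43)) = 55083 - 1*73/(144 + 144*I*√43) = 55083 - 73/(144 + 144*I*√43)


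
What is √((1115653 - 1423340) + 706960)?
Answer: √399273 ≈ 631.88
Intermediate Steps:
√((1115653 - 1423340) + 706960) = √(-307687 + 706960) = √399273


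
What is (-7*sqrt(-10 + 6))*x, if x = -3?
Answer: 42*I ≈ 42.0*I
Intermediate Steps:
(-7*sqrt(-10 + 6))*x = -7*sqrt(-10 + 6)*(-3) = -14*I*(-3) = 42*I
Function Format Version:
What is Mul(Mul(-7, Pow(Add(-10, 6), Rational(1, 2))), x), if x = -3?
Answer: Mul(42, I) ≈ Mul(42.000, I)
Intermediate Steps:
Mul(Mul(-7, Pow(Add(-10, 6), Rational(1, 2))), x) = Mul(Mul(-7, Pow(Add(-10, 6), Rational(1, 2))), -3) = Mul(Mul(-7, Pow(-4, Rational(1, 2))), -3) = Mul(Mul(-7, Mul(2, I)), -3) = Mul(Mul(-14, I), -3) = Mul(42, I)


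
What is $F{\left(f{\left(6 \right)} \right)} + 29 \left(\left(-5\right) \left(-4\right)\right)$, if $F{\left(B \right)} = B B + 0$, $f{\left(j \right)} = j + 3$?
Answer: $661$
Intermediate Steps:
$f{\left(j \right)} = 3 + j$
$F{\left(B \right)} = B^{2}$ ($F{\left(B \right)} = B^{2} + 0 = B^{2}$)
$F{\left(f{\left(6 \right)} \right)} + 29 \left(\left(-5\right) \left(-4\right)\right) = \left(3 + 6\right)^{2} + 29 \left(\left(-5\right) \left(-4\right)\right) = 9^{2} + 29 \cdot 20 = 81 + 580 = 661$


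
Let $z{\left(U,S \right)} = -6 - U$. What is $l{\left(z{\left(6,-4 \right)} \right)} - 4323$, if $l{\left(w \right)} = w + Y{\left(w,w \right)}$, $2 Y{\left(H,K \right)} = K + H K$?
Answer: $-4269$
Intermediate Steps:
$Y{\left(H,K \right)} = \frac{K}{2} + \frac{H K}{2}$ ($Y{\left(H,K \right)} = \frac{K + H K}{2} = \frac{K}{2} + \frac{H K}{2}$)
$l{\left(w \right)} = w + \frac{w \left(1 + w\right)}{2}$
$l{\left(z{\left(6,-4 \right)} \right)} - 4323 = \frac{\left(-6 - 6\right) \left(3 - 12\right)}{2} - 4323 = \frac{1}{2} \left(-12\right) \left(3 - 12\right) - 4323 = \frac{1}{2} \left(-12\right) \left(-9\right) - 4323 = 54 - 4323 = -4269$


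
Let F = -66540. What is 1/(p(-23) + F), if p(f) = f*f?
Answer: -1/66011 ≈ -1.5149e-5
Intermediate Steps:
p(f) = f²
1/(p(-23) + F) = 1/((-23)² - 66540) = 1/(529 - 66540) = 1/(-66011) = -1/66011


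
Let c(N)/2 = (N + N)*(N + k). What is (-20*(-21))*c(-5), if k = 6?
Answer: -8400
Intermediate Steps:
c(N) = 4*N*(6 + N) (c(N) = 2*((N + N)*(N + 6)) = 2*((2*N)*(6 + N)) = 2*(2*N*(6 + N)) = 4*N*(6 + N))
(-20*(-21))*c(-5) = (-20*(-21))*(4*(-5)*(6 - 5)) = 420*(4*(-5)*1) = 420*(-20) = -8400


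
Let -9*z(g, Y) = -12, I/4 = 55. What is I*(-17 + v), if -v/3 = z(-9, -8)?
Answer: -4620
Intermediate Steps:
I = 220 (I = 4*55 = 220)
z(g, Y) = 4/3 (z(g, Y) = -⅑*(-12) = 4/3)
v = -4 (v = -3*4/3 = -4)
I*(-17 + v) = 220*(-17 - 4) = 220*(-21) = -4620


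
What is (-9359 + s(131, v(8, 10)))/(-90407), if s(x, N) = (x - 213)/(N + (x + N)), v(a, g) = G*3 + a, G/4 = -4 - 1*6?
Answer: 870305/8407851 ≈ 0.10351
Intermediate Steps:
G = -40 (G = 4*(-4 - 1*6) = 4*(-4 - 6) = 4*(-10) = -40)
v(a, g) = -120 + a (v(a, g) = -40*3 + a = -120 + a)
s(x, N) = (-213 + x)/(x + 2*N) (s(x, N) = (-213 + x)/(N + (N + x)) = (-213 + x)/(x + 2*N))
(-9359 + s(131, v(8, 10)))/(-90407) = (-9359 + (-213 + 131)/(131 + 2*(-120 + 8)))/(-90407) = (-9359 - 82/(131 + 2*(-112)))*(-1/90407) = (-9359 - 82/(131 - 224))*(-1/90407) = (-9359 - 82/(-93))*(-1/90407) = (-9359 - 1/93*(-82))*(-1/90407) = (-9359 + 82/93)*(-1/90407) = -870305/93*(-1/90407) = 870305/8407851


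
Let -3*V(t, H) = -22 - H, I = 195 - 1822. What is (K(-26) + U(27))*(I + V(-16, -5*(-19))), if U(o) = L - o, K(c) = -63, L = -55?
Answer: 230260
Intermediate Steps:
U(o) = -55 - o
I = -1627
V(t, H) = 22/3 + H/3 (V(t, H) = -(-22 - H)/3 = 22/3 + H/3)
(K(-26) + U(27))*(I + V(-16, -5*(-19))) = (-63 + (-55 - 1*27))*(-1627 + (22/3 + (-5*(-19))/3)) = (-63 + (-55 - 27))*(-1627 + (22/3 + (⅓)*95)) = (-63 - 82)*(-1627 + (22/3 + 95/3)) = -145*(-1627 + 39) = -145*(-1588) = 230260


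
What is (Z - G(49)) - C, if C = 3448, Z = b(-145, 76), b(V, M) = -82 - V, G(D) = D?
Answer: -3434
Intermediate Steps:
Z = 63 (Z = -82 - 1*(-145) = -82 + 145 = 63)
(Z - G(49)) - C = (63 - 1*49) - 1*3448 = (63 - 49) - 3448 = 14 - 3448 = -3434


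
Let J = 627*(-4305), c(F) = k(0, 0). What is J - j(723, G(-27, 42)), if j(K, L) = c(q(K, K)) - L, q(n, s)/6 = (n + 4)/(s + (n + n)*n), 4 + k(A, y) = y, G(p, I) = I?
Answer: -2699189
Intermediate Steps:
k(A, y) = -4 + y
q(n, s) = 6*(4 + n)/(s + 2*n²) (q(n, s) = 6*((n + 4)/(s + (n + n)*n)) = 6*((4 + n)/(s + (2*n)*n)) = 6*((4 + n)/(s + 2*n²)) = 6*(4 + n)/(s + 2*n²))
c(F) = -4 (c(F) = -4 + 0 = -4)
j(K, L) = -4 - L
J = -2699235
J - j(723, G(-27, 42)) = -2699235 - (-4 - 1*42) = -2699235 - (-4 - 42) = -2699235 - 1*(-46) = -2699235 + 46 = -2699189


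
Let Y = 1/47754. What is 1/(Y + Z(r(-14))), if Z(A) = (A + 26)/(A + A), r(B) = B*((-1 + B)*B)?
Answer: 3342780/1656679 ≈ 2.0178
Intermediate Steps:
r(B) = B**2*(-1 + B) (r(B) = B*(B*(-1 + B)) = B**2*(-1 + B))
Z(A) = (26 + A)/(2*A) (Z(A) = (26 + A)/((2*A)) = (26 + A)*(1/(2*A)) = (26 + A)/(2*A))
Y = 1/47754 ≈ 2.0941e-5
1/(Y + Z(r(-14))) = 1/(1/47754 + (26 + (-14)**2*(-1 - 14))/(2*(((-14)**2*(-1 - 14))))) = 1/(1/47754 + (26 + 196*(-15))/(2*((196*(-15))))) = 1/(1/47754 + (1/2)*(26 - 2940)/(-2940)) = 1/(1/47754 + (1/2)*(-1/2940)*(-2914)) = 1/(1/47754 + 1457/2940) = 1/(1656679/3342780) = 3342780/1656679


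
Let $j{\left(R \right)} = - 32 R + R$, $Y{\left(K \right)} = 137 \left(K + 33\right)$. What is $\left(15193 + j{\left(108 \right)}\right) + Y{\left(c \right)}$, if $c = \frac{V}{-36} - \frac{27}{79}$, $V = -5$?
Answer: $\frac{46465855}{2844} \approx 16338.0$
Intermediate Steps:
$c = - \frac{577}{2844}$ ($c = - \frac{5}{-36} - \frac{27}{79} = \left(-5\right) \left(- \frac{1}{36}\right) - \frac{27}{79} = \frac{5}{36} - \frac{27}{79} = - \frac{577}{2844} \approx -0.20288$)
$Y{\left(K \right)} = 4521 + 137 K$ ($Y{\left(K \right)} = 137 \left(33 + K\right) = 4521 + 137 K$)
$j{\left(R \right)} = - 31 R$
$\left(15193 + j{\left(108 \right)}\right) + Y{\left(c \right)} = \left(15193 - 3348\right) + \left(4521 + 137 \left(- \frac{577}{2844}\right)\right) = \left(15193 - 3348\right) + \left(4521 - \frac{79049}{2844}\right) = 11845 + \frac{12778675}{2844} = \frac{46465855}{2844}$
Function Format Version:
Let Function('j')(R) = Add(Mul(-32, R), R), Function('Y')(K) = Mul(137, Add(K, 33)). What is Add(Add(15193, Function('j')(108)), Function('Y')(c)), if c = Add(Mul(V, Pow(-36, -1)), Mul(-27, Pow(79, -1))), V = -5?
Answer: Rational(46465855, 2844) ≈ 16338.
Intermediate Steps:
c = Rational(-577, 2844) (c = Add(Mul(-5, Pow(-36, -1)), Mul(-27, Pow(79, -1))) = Add(Mul(-5, Rational(-1, 36)), Mul(-27, Rational(1, 79))) = Add(Rational(5, 36), Rational(-27, 79)) = Rational(-577, 2844) ≈ -0.20288)
Function('Y')(K) = Add(4521, Mul(137, K)) (Function('Y')(K) = Mul(137, Add(33, K)) = Add(4521, Mul(137, K)))
Function('j')(R) = Mul(-31, R)
Add(Add(15193, Function('j')(108)), Function('Y')(c)) = Add(Add(15193, Mul(-31, 108)), Add(4521, Mul(137, Rational(-577, 2844)))) = Add(Add(15193, -3348), Add(4521, Rational(-79049, 2844))) = Add(11845, Rational(12778675, 2844)) = Rational(46465855, 2844)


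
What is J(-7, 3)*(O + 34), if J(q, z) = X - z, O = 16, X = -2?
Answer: -250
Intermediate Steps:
J(q, z) = -2 - z
J(-7, 3)*(O + 34) = (-2 - 1*3)*(16 + 34) = (-2 - 3)*50 = -5*50 = -250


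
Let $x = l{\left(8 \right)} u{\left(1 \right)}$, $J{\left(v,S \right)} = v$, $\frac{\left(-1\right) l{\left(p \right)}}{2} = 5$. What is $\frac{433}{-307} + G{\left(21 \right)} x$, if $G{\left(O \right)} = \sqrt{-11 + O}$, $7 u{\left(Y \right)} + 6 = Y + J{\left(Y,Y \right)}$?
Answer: $- \frac{433}{307} + \frac{40 \sqrt{10}}{7} \approx 16.66$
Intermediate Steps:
$l{\left(p \right)} = -10$ ($l{\left(p \right)} = \left(-2\right) 5 = -10$)
$u{\left(Y \right)} = - \frac{6}{7} + \frac{2 Y}{7}$ ($u{\left(Y \right)} = - \frac{6}{7} + \frac{Y + Y}{7} = - \frac{6}{7} + \frac{2 Y}{7}$)
$x = \frac{40}{7}$ ($x = - 10 \left(- \frac{6}{7} + \frac{2}{7} \cdot 1\right) = - 10 \left(- \frac{6}{7} + \frac{2}{7}\right) = \left(-10\right) \left(- \frac{4}{7}\right) = \frac{40}{7} \approx 5.7143$)
$\frac{433}{-307} + G{\left(21 \right)} x = \frac{433}{-307} + \sqrt{-11 + 21} \cdot \frac{40}{7} = 433 \left(- \frac{1}{307}\right) + \sqrt{10} \cdot \frac{40}{7} = - \frac{433}{307} + \frac{40 \sqrt{10}}{7}$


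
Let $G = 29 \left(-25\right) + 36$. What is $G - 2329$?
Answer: $-3018$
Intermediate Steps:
$G = -689$ ($G = -725 + 36 = -689$)
$G - 2329 = -689 - 2329 = -3018$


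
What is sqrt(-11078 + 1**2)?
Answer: I*sqrt(11077) ≈ 105.25*I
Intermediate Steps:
sqrt(-11078 + 1**2) = sqrt(-11078 + 1) = sqrt(-11077) = I*sqrt(11077)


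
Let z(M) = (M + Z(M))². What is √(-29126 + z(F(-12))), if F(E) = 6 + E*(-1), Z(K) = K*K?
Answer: √87838 ≈ 296.38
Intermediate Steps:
Z(K) = K²
F(E) = 6 - E
z(M) = (M + M²)²
√(-29126 + z(F(-12))) = √(-29126 + (6 - 1*(-12))²*(1 + (6 - 1*(-12)))²) = √(-29126 + (6 + 12)²*(1 + (6 + 12))²) = √(-29126 + 18²*(1 + 18)²) = √(-29126 + 324*19²) = √(-29126 + 324*361) = √(-29126 + 116964) = √87838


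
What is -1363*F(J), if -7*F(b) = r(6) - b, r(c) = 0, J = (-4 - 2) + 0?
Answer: 8178/7 ≈ 1168.3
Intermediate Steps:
J = -6 (J = -6 + 0 = -6)
F(b) = b/7 (F(b) = -(0 - b)/7 = -(-1)*b/7 = b/7)
-1363*F(J) = -1363*(-6)/7 = -1363*(-6/7) = 8178/7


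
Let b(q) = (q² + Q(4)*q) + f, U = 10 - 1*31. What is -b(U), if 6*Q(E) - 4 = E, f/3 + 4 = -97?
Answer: -110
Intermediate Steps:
f = -303 (f = -12 + 3*(-97) = -12 - 291 = -303)
U = -21 (U = 10 - 31 = -21)
Q(E) = ⅔ + E/6
b(q) = -303 + q² + 4*q/3 (b(q) = (q² + (⅔ + (⅙)*4)*q) - 303 = (q² + (⅔ + ⅔)*q) - 303 = (q² + 4*q/3) - 303 = -303 + q² + 4*q/3)
-b(U) = -(-303 + (-21)² + (4/3)*(-21)) = -(-303 + 441 - 28) = -1*110 = -110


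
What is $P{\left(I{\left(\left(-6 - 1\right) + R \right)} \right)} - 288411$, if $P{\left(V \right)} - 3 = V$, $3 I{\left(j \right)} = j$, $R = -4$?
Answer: $- \frac{865235}{3} \approx -2.8841 \cdot 10^{5}$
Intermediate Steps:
$I{\left(j \right)} = \frac{j}{3}$
$P{\left(V \right)} = 3 + V$
$P{\left(I{\left(\left(-6 - 1\right) + R \right)} \right)} - 288411 = \left(3 + \frac{\left(-6 - 1\right) - 4}{3}\right) - 288411 = \left(3 + \frac{-7 - 4}{3}\right) - 288411 = \left(3 + \frac{1}{3} \left(-11\right)\right) - 288411 = \left(3 - \frac{11}{3}\right) - 288411 = - \frac{2}{3} - 288411 = - \frac{865235}{3}$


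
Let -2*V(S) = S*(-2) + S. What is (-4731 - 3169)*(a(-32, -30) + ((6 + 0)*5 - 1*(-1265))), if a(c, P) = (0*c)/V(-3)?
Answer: -10230500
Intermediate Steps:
V(S) = S/2 (V(S) = -(S*(-2) + S)/2 = -(-2*S + S)/2 = -(-1)*S/2 = S/2)
a(c, P) = 0 (a(c, P) = (0*c)/(((½)*(-3))) = 0/(-3/2) = 0*(-⅔) = 0)
(-4731 - 3169)*(a(-32, -30) + ((6 + 0)*5 - 1*(-1265))) = (-4731 - 3169)*(0 + ((6 + 0)*5 - 1*(-1265))) = -7900*(0 + (6*5 + 1265)) = -7900*(0 + (30 + 1265)) = -7900*(0 + 1295) = -7900*1295 = -10230500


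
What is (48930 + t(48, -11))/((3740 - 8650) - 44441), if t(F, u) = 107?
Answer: -49037/49351 ≈ -0.99364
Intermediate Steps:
(48930 + t(48, -11))/((3740 - 8650) - 44441) = (48930 + 107)/((3740 - 8650) - 44441) = 49037/(-4910 - 44441) = 49037/(-49351) = 49037*(-1/49351) = -49037/49351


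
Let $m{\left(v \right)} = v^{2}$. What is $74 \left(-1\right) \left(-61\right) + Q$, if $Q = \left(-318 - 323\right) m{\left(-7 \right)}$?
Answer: $-26895$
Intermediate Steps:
$Q = -31409$ ($Q = \left(-318 - 323\right) \left(-7\right)^{2} = \left(-641\right) 49 = -31409$)
$74 \left(-1\right) \left(-61\right) + Q = 74 \left(-1\right) \left(-61\right) - 31409 = \left(-74\right) \left(-61\right) - 31409 = 4514 - 31409 = -26895$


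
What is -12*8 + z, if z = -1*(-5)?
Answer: -91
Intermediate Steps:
z = 5
-12*8 + z = -12*8 + 5 = -96 + 5 = -91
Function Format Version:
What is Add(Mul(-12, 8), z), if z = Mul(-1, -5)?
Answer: -91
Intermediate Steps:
z = 5
Add(Mul(-12, 8), z) = Add(Mul(-12, 8), 5) = Add(-96, 5) = -91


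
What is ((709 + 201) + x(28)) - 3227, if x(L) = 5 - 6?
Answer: -2318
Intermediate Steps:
x(L) = -1
((709 + 201) + x(28)) - 3227 = ((709 + 201) - 1) - 3227 = (910 - 1) - 3227 = 909 - 3227 = -2318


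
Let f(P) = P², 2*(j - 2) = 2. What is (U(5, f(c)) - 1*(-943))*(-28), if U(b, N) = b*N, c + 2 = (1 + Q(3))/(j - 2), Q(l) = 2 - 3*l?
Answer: -35364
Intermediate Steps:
j = 3 (j = 2 + (½)*2 = 2 + 1 = 3)
c = -8 (c = -2 + (1 + (2 - 3*3))/(3 - 2) = -2 + (1 + (2 - 9))/1 = -2 + (1 - 7)*1 = -2 - 6*1 = -2 - 6 = -8)
U(b, N) = N*b
(U(5, f(c)) - 1*(-943))*(-28) = ((-8)²*5 - 1*(-943))*(-28) = (64*5 + 943)*(-28) = (320 + 943)*(-28) = 1263*(-28) = -35364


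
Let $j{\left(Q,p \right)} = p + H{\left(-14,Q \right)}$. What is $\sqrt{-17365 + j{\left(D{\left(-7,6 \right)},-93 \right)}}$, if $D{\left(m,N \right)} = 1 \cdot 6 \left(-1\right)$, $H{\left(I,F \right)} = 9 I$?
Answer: $4 i \sqrt{1099} \approx 132.6 i$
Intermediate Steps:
$D{\left(m,N \right)} = -6$ ($D{\left(m,N \right)} = 6 \left(-1\right) = -6$)
$j{\left(Q,p \right)} = -126 + p$ ($j{\left(Q,p \right)} = p + 9 \left(-14\right) = p - 126 = -126 + p$)
$\sqrt{-17365 + j{\left(D{\left(-7,6 \right)},-93 \right)}} = \sqrt{-17365 - 219} = \sqrt{-17584} = 4 i \sqrt{1099}$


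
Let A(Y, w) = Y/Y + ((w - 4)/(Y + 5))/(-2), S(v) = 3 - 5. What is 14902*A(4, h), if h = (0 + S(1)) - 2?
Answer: 193726/9 ≈ 21525.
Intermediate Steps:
S(v) = -2
h = -4 (h = (0 - 2) - 2 = -2 - 2 = -4)
A(Y, w) = 1 - (-4 + w)/(2*(5 + Y)) (A(Y, w) = 1 + ((-4 + w)/(5 + Y))*(-1/2) = 1 - (-4 + w)/(2*(5 + Y)))
14902*A(4, h) = 14902*((7 + 4 - 1/2*(-4))/(5 + 4)) = 14902*((7 + 4 + 2)/9) = 14902*((1/9)*13) = 14902*(13/9) = 193726/9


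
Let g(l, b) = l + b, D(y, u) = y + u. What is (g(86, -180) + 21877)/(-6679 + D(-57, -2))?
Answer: -7261/2246 ≈ -3.2329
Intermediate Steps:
D(y, u) = u + y
g(l, b) = b + l
(g(86, -180) + 21877)/(-6679 + D(-57, -2)) = ((-180 + 86) + 21877)/(-6679 + (-2 - 57)) = (-94 + 21877)/(-6679 - 59) = 21783/(-6738) = 21783*(-1/6738) = -7261/2246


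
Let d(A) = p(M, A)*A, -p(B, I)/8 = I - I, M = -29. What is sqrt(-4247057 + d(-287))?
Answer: I*sqrt(4247057) ≈ 2060.8*I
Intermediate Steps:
p(B, I) = 0 (p(B, I) = -8*(I - I) = -8*0 = 0)
d(A) = 0 (d(A) = 0*A = 0)
sqrt(-4247057 + d(-287)) = sqrt(-4247057 + 0) = sqrt(-4247057) = I*sqrt(4247057)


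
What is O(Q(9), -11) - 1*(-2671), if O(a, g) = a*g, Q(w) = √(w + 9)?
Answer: 2671 - 33*√2 ≈ 2624.3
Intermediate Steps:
Q(w) = √(9 + w)
O(Q(9), -11) - 1*(-2671) = √(9 + 9)*(-11) - 1*(-2671) = √18*(-11) + 2671 = (3*√2)*(-11) + 2671 = -33*√2 + 2671 = 2671 - 33*√2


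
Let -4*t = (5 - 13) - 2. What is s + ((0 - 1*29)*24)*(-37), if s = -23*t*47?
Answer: 46099/2 ≈ 23050.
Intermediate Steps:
t = 5/2 (t = -((5 - 13) - 2)/4 = -(-8 - 2)/4 = -¼*(-10) = 5/2 ≈ 2.5000)
s = -5405/2 (s = -23*5/2*47 = -115/2*47 = -5405/2 ≈ -2702.5)
s + ((0 - 1*29)*24)*(-37) = -5405/2 + ((0 - 1*29)*24)*(-37) = -5405/2 + ((0 - 29)*24)*(-37) = -5405/2 - 29*24*(-37) = -5405/2 - 696*(-37) = -5405/2 + 25752 = 46099/2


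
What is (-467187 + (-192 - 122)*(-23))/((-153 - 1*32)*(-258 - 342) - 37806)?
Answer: -41815/6654 ≈ -6.2842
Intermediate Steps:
(-467187 + (-192 - 122)*(-23))/((-153 - 1*32)*(-258 - 342) - 37806) = (-467187 - 314*(-23))/((-153 - 32)*(-600) - 37806) = (-467187 + 7222)/(-185*(-600) - 37806) = -459965/(111000 - 37806) = -459965/73194 = -459965*1/73194 = -41815/6654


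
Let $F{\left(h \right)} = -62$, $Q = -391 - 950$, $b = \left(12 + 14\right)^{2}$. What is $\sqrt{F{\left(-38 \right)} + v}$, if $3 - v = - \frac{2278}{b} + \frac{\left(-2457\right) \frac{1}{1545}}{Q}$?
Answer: $\frac{i \sqrt{221438634451610}}{1995110} \approx 7.4586 i$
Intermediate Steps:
$b = 676$ ($b = 26^{2} = 676$)
$Q = -1341$ ($Q = -391 - 950 = -1341$)
$v = \frac{165179697}{25936430}$ ($v = 3 - \left(- \frac{2278}{676} + \frac{\left(-2457\right) \frac{1}{1545}}{-1341}\right) = 3 - \left(\left(-2278\right) \frac{1}{676} + \left(-2457\right) \frac{1}{1545} \left(- \frac{1}{1341}\right)\right) = 3 - \left(- \frac{1139}{338} - - \frac{91}{76735}\right) = 3 - \left(- \frac{1139}{338} + \frac{91}{76735}\right) = 3 - - \frac{87370407}{25936430} = 3 + \frac{87370407}{25936430} = \frac{165179697}{25936430} \approx 6.3686$)
$\sqrt{F{\left(-38 \right)} + v} = \sqrt{-62 + \frac{165179697}{25936430}} = \sqrt{- \frac{1442878963}{25936430}} = \frac{i \sqrt{221438634451610}}{1995110}$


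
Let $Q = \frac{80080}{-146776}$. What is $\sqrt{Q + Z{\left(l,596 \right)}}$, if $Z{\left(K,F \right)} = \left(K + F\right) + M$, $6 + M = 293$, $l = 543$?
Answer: $\frac{6 \sqrt{272010001}}{2621} \approx 37.755$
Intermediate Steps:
$M = 287$ ($M = -6 + 293 = 287$)
$Z{\left(K,F \right)} = 287 + F + K$ ($Z{\left(K,F \right)} = \left(K + F\right) + 287 = \left(F + K\right) + 287 = 287 + F + K$)
$Q = - \frac{1430}{2621}$ ($Q = 80080 \left(- \frac{1}{146776}\right) = - \frac{1430}{2621} \approx -0.54559$)
$\sqrt{Q + Z{\left(l,596 \right)}} = \sqrt{- \frac{1430}{2621} + \left(287 + 596 + 543\right)} = \sqrt{- \frac{1430}{2621} + 1426} = \sqrt{\frac{3736116}{2621}} = \frac{6 \sqrt{272010001}}{2621}$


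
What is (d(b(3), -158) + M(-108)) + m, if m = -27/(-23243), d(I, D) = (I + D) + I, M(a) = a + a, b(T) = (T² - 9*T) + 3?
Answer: -9390145/23243 ≈ -404.00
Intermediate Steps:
b(T) = 3 + T² - 9*T
M(a) = 2*a
d(I, D) = D + 2*I (d(I, D) = (D + I) + I = D + 2*I)
m = 27/23243 (m = -27*(-1/23243) = 27/23243 ≈ 0.0011616)
(d(b(3), -158) + M(-108)) + m = ((-158 + 2*(3 + 3² - 9*3)) + 2*(-108)) + 27/23243 = ((-158 + 2*(3 + 9 - 27)) - 216) + 27/23243 = ((-158 + 2*(-15)) - 216) + 27/23243 = ((-158 - 30) - 216) + 27/23243 = (-188 - 216) + 27/23243 = -404 + 27/23243 = -9390145/23243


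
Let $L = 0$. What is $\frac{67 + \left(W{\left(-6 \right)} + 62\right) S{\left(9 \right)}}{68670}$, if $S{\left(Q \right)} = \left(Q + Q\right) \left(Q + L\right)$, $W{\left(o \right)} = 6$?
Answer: $\frac{11083}{68670} \approx 0.1614$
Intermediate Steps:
$S{\left(Q \right)} = 2 Q^{2}$ ($S{\left(Q \right)} = \left(Q + Q\right) \left(Q + 0\right) = 2 Q Q = 2 Q^{2}$)
$\frac{67 + \left(W{\left(-6 \right)} + 62\right) S{\left(9 \right)}}{68670} = \frac{67 + \left(6 + 62\right) 2 \cdot 9^{2}}{68670} = \left(67 + 68 \cdot 2 \cdot 81\right) \frac{1}{68670} = \left(67 + 68 \cdot 162\right) \frac{1}{68670} = \left(67 + 11016\right) \frac{1}{68670} = 11083 \cdot \frac{1}{68670} = \frac{11083}{68670}$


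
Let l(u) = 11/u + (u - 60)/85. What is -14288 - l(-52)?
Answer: -63146201/4420 ≈ -14286.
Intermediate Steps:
l(u) = -12/17 + 11/u + u/85 (l(u) = 11/u + (-60 + u)*(1/85) = 11/u + (-12/17 + u/85) = -12/17 + 11/u + u/85)
-14288 - l(-52) = -14288 - (935 - 52*(-60 - 52))/(85*(-52)) = -14288 - (-1)*(935 - 52*(-112))/(85*52) = -14288 - (-1)*(935 + 5824)/(85*52) = -14288 - (-1)*6759/(85*52) = -14288 - 1*(-6759/4420) = -14288 + 6759/4420 = -63146201/4420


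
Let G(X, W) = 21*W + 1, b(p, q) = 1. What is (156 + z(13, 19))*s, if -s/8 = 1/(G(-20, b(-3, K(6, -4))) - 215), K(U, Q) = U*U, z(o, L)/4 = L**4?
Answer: 4171520/193 ≈ 21614.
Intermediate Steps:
z(o, L) = 4*L**4
K(U, Q) = U**2
G(X, W) = 1 + 21*W
s = 8/193 (s = -8/((1 + 21*1) - 215) = -8/((1 + 21) - 215) = -8/(22 - 215) = -8/(-193) = -8*(-1/193) = 8/193 ≈ 0.041451)
(156 + z(13, 19))*s = (156 + 4*19**4)*(8/193) = (156 + 4*130321)*(8/193) = (156 + 521284)*(8/193) = 521440*(8/193) = 4171520/193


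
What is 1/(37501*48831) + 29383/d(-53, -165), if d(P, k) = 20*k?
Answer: -5978498059497/671444154700 ≈ -8.9039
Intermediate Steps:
1/(37501*48831) + 29383/d(-53, -165) = 1/(37501*48831) + 29383/((20*(-165))) = (1/37501)*(1/48831) + 29383/(-3300) = 1/1831211331 + 29383*(-1/3300) = 1/1831211331 - 29383/3300 = -5978498059497/671444154700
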